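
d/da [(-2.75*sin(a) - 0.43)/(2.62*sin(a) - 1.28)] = 4.6466*cos(a)/(2.62*sin(a) - 1.28)^2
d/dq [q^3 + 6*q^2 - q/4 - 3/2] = 3*q^2 + 12*q - 1/4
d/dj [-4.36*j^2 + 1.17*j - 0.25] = 1.17 - 8.72*j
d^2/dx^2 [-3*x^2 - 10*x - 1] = -6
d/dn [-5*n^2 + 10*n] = 10 - 10*n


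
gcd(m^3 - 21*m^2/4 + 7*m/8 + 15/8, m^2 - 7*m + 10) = m - 5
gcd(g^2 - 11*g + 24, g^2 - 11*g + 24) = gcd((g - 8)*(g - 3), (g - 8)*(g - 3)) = g^2 - 11*g + 24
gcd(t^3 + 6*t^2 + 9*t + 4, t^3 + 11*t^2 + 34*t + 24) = t^2 + 5*t + 4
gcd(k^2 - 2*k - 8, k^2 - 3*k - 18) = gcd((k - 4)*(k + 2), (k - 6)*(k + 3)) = 1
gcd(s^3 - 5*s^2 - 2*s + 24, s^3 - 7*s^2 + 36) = s^2 - s - 6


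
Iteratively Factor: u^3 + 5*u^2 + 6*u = (u)*(u^2 + 5*u + 6) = u*(u + 3)*(u + 2)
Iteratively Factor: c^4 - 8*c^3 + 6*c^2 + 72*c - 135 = (c - 3)*(c^3 - 5*c^2 - 9*c + 45) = (c - 3)*(c + 3)*(c^2 - 8*c + 15) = (c - 5)*(c - 3)*(c + 3)*(c - 3)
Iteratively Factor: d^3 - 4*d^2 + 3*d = (d)*(d^2 - 4*d + 3) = d*(d - 3)*(d - 1)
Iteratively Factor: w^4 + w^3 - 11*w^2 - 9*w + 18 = (w - 3)*(w^3 + 4*w^2 + w - 6) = (w - 3)*(w + 2)*(w^2 + 2*w - 3) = (w - 3)*(w + 2)*(w + 3)*(w - 1)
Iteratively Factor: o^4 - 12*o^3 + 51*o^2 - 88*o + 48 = (o - 3)*(o^3 - 9*o^2 + 24*o - 16) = (o - 4)*(o - 3)*(o^2 - 5*o + 4) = (o - 4)*(o - 3)*(o - 1)*(o - 4)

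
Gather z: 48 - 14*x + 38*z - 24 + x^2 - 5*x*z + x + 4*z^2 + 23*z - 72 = x^2 - 13*x + 4*z^2 + z*(61 - 5*x) - 48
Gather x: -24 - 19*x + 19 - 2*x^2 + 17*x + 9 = -2*x^2 - 2*x + 4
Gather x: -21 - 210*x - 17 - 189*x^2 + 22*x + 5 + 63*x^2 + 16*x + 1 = -126*x^2 - 172*x - 32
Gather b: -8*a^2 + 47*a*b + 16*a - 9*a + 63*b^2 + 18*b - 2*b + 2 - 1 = -8*a^2 + 7*a + 63*b^2 + b*(47*a + 16) + 1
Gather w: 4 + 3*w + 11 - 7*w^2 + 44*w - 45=-7*w^2 + 47*w - 30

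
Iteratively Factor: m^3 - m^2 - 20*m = (m - 5)*(m^2 + 4*m) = m*(m - 5)*(m + 4)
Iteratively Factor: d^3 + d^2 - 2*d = (d + 2)*(d^2 - d) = (d - 1)*(d + 2)*(d)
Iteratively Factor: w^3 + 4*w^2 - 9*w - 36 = (w + 4)*(w^2 - 9) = (w + 3)*(w + 4)*(w - 3)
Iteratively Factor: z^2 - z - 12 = (z + 3)*(z - 4)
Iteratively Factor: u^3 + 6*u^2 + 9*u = (u + 3)*(u^2 + 3*u) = (u + 3)^2*(u)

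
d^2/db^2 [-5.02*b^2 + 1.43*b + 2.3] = -10.0400000000000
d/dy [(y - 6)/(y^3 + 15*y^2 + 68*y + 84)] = (y^3 + 15*y^2 + 68*y - (y - 6)*(3*y^2 + 30*y + 68) + 84)/(y^3 + 15*y^2 + 68*y + 84)^2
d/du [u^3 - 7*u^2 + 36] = u*(3*u - 14)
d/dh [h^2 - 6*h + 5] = 2*h - 6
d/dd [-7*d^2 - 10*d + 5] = -14*d - 10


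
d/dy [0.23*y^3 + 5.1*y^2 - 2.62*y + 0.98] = 0.69*y^2 + 10.2*y - 2.62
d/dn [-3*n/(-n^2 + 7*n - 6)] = 3*(6 - n^2)/(n^4 - 14*n^3 + 61*n^2 - 84*n + 36)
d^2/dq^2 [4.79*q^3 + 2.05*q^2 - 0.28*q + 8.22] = 28.74*q + 4.1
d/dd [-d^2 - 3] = -2*d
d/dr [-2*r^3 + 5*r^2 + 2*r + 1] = -6*r^2 + 10*r + 2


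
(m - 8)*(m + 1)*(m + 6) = m^3 - m^2 - 50*m - 48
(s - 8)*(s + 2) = s^2 - 6*s - 16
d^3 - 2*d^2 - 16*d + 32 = (d - 4)*(d - 2)*(d + 4)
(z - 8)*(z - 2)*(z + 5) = z^3 - 5*z^2 - 34*z + 80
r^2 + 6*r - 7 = (r - 1)*(r + 7)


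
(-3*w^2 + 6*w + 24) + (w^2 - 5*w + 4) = -2*w^2 + w + 28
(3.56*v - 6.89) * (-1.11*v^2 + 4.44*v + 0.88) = -3.9516*v^3 + 23.4543*v^2 - 27.4588*v - 6.0632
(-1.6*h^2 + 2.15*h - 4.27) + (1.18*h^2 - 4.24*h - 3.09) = -0.42*h^2 - 2.09*h - 7.36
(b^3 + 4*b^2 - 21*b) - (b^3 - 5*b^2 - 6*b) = 9*b^2 - 15*b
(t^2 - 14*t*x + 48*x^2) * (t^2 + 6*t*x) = t^4 - 8*t^3*x - 36*t^2*x^2 + 288*t*x^3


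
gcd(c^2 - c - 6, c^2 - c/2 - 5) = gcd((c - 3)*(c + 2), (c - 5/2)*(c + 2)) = c + 2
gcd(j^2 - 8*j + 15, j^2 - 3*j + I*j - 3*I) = j - 3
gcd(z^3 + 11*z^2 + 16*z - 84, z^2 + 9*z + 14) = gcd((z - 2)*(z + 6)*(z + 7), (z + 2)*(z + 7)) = z + 7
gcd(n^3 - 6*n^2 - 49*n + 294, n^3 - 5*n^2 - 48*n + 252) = n^2 + n - 42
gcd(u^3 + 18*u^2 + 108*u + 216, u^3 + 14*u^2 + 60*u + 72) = u^2 + 12*u + 36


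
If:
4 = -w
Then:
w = -4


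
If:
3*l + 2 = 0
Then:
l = -2/3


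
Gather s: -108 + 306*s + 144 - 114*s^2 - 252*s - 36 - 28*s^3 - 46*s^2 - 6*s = -28*s^3 - 160*s^2 + 48*s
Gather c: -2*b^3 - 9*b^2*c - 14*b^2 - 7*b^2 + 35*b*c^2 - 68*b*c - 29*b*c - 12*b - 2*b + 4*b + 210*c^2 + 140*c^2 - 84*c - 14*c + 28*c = -2*b^3 - 21*b^2 - 10*b + c^2*(35*b + 350) + c*(-9*b^2 - 97*b - 70)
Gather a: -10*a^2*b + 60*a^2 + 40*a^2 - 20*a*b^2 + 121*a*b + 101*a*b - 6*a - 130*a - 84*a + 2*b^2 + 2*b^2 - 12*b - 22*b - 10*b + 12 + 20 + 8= a^2*(100 - 10*b) + a*(-20*b^2 + 222*b - 220) + 4*b^2 - 44*b + 40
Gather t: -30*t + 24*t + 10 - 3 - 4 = 3 - 6*t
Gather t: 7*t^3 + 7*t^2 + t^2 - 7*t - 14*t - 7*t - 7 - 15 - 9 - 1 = 7*t^3 + 8*t^2 - 28*t - 32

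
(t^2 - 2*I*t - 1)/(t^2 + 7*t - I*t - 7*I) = (t - I)/(t + 7)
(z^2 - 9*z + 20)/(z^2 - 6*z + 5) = (z - 4)/(z - 1)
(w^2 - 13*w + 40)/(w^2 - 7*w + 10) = (w - 8)/(w - 2)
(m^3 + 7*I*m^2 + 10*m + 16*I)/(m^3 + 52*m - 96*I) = (m + I)/(m - 6*I)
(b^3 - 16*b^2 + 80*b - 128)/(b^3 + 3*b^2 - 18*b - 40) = (b^2 - 12*b + 32)/(b^2 + 7*b + 10)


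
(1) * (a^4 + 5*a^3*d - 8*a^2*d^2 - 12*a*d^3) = a^4 + 5*a^3*d - 8*a^2*d^2 - 12*a*d^3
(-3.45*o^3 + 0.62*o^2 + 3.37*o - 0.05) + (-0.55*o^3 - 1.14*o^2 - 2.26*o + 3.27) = -4.0*o^3 - 0.52*o^2 + 1.11*o + 3.22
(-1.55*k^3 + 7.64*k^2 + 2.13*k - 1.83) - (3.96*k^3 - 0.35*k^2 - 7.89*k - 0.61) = -5.51*k^3 + 7.99*k^2 + 10.02*k - 1.22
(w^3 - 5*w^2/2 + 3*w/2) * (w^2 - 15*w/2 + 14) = w^5 - 10*w^4 + 137*w^3/4 - 185*w^2/4 + 21*w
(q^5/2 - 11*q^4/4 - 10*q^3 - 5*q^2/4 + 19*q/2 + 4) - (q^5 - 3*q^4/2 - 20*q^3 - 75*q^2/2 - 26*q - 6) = -q^5/2 - 5*q^4/4 + 10*q^3 + 145*q^2/4 + 71*q/2 + 10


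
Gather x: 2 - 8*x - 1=1 - 8*x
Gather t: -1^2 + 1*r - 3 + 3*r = 4*r - 4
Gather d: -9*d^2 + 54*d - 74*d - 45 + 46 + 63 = -9*d^2 - 20*d + 64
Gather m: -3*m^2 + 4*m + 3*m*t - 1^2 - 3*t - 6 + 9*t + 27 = -3*m^2 + m*(3*t + 4) + 6*t + 20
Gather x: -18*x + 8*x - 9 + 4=-10*x - 5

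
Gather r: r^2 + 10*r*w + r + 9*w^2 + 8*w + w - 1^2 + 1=r^2 + r*(10*w + 1) + 9*w^2 + 9*w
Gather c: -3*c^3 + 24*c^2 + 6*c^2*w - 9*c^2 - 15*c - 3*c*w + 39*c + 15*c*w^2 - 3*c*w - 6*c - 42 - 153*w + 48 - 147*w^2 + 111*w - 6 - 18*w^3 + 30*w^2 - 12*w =-3*c^3 + c^2*(6*w + 15) + c*(15*w^2 - 6*w + 18) - 18*w^3 - 117*w^2 - 54*w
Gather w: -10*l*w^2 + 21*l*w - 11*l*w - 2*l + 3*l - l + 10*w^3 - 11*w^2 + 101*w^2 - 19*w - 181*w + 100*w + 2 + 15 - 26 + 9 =10*w^3 + w^2*(90 - 10*l) + w*(10*l - 100)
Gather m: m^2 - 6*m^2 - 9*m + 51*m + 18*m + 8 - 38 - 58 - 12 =-5*m^2 + 60*m - 100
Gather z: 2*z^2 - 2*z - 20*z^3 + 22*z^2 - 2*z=-20*z^3 + 24*z^2 - 4*z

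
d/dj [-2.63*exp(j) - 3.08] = -2.63*exp(j)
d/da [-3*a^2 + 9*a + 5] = 9 - 6*a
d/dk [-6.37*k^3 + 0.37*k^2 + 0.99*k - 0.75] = -19.11*k^2 + 0.74*k + 0.99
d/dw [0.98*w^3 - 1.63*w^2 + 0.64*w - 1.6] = 2.94*w^2 - 3.26*w + 0.64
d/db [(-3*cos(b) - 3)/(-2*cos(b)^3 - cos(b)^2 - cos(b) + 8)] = 3*(5*cos(b) + 7*cos(2*b)/2 + cos(3*b) + 25/2)*sin(b)/(2*cos(b)^3 + cos(b)^2 + cos(b) - 8)^2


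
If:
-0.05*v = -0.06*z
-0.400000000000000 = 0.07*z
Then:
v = -6.86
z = -5.71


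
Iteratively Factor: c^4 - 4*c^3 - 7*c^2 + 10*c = (c + 2)*(c^3 - 6*c^2 + 5*c) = (c - 5)*(c + 2)*(c^2 - c) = c*(c - 5)*(c + 2)*(c - 1)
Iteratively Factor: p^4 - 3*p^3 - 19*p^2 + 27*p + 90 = (p - 3)*(p^3 - 19*p - 30) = (p - 3)*(p + 2)*(p^2 - 2*p - 15) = (p - 5)*(p - 3)*(p + 2)*(p + 3)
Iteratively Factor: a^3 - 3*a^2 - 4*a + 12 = (a - 2)*(a^2 - a - 6) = (a - 3)*(a - 2)*(a + 2)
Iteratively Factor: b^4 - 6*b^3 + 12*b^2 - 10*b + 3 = (b - 1)*(b^3 - 5*b^2 + 7*b - 3) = (b - 1)^2*(b^2 - 4*b + 3) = (b - 3)*(b - 1)^2*(b - 1)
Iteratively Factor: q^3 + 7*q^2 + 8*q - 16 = (q + 4)*(q^2 + 3*q - 4) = (q + 4)^2*(q - 1)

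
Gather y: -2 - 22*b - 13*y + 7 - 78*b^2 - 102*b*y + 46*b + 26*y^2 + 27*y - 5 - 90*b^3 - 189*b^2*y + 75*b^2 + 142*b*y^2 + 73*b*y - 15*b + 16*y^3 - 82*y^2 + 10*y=-90*b^3 - 3*b^2 + 9*b + 16*y^3 + y^2*(142*b - 56) + y*(-189*b^2 - 29*b + 24)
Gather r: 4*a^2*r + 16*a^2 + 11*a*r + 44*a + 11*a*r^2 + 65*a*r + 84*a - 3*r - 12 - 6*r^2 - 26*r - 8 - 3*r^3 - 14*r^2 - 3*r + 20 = 16*a^2 + 128*a - 3*r^3 + r^2*(11*a - 20) + r*(4*a^2 + 76*a - 32)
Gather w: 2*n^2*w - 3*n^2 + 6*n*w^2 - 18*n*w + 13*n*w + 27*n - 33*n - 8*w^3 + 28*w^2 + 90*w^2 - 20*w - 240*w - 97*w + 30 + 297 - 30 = -3*n^2 - 6*n - 8*w^3 + w^2*(6*n + 118) + w*(2*n^2 - 5*n - 357) + 297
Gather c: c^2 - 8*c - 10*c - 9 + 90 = c^2 - 18*c + 81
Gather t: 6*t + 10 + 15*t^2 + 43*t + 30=15*t^2 + 49*t + 40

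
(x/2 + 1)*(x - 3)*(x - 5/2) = x^3/2 - 7*x^2/4 - 7*x/4 + 15/2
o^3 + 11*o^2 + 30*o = o*(o + 5)*(o + 6)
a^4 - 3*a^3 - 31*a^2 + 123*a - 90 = (a - 5)*(a - 3)*(a - 1)*(a + 6)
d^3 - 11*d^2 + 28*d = d*(d - 7)*(d - 4)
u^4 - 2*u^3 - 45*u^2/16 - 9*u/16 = u*(u - 3)*(u + 1/4)*(u + 3/4)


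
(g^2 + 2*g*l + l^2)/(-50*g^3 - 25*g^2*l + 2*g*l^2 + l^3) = (-g^2 - 2*g*l - l^2)/(50*g^3 + 25*g^2*l - 2*g*l^2 - l^3)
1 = 1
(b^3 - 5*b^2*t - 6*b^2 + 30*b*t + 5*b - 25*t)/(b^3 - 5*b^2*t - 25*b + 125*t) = (b - 1)/(b + 5)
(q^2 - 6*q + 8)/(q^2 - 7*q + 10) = (q - 4)/(q - 5)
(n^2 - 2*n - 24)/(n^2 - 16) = (n - 6)/(n - 4)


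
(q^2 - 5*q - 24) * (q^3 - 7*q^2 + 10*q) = q^5 - 12*q^4 + 21*q^3 + 118*q^2 - 240*q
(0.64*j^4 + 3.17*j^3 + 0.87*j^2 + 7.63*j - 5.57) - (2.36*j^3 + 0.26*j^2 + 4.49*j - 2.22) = 0.64*j^4 + 0.81*j^3 + 0.61*j^2 + 3.14*j - 3.35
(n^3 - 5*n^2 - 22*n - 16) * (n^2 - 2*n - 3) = n^5 - 7*n^4 - 15*n^3 + 43*n^2 + 98*n + 48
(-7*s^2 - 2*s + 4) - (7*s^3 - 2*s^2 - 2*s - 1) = -7*s^3 - 5*s^2 + 5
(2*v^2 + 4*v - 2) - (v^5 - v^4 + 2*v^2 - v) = -v^5 + v^4 + 5*v - 2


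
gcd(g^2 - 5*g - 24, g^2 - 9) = g + 3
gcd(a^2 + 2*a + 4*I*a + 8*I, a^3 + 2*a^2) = a + 2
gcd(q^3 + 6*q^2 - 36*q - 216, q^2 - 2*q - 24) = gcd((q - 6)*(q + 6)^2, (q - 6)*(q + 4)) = q - 6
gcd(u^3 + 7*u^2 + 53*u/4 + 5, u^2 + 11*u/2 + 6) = u + 4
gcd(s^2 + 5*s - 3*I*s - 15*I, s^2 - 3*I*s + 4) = 1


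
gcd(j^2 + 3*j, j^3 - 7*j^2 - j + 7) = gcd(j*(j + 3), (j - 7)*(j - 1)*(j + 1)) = 1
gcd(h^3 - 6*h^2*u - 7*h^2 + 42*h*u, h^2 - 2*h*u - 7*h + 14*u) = h - 7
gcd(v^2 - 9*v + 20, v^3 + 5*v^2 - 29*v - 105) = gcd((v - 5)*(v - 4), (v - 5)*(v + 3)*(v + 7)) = v - 5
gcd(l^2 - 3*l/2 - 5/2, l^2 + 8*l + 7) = l + 1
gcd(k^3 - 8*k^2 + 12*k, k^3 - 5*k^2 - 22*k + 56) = k - 2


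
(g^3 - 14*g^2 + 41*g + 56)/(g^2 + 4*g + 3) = (g^2 - 15*g + 56)/(g + 3)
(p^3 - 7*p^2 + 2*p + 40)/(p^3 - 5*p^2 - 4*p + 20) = (p - 4)/(p - 2)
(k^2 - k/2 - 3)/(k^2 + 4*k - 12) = (k + 3/2)/(k + 6)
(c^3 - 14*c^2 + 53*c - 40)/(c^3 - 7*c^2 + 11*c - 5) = (c - 8)/(c - 1)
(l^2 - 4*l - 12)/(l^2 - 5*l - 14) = (l - 6)/(l - 7)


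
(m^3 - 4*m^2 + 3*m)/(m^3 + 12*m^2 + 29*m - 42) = m*(m - 3)/(m^2 + 13*m + 42)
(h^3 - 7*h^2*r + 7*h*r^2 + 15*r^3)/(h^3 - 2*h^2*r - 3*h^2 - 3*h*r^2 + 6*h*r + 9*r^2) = (h - 5*r)/(h - 3)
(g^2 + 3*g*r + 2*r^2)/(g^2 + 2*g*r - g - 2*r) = (g + r)/(g - 1)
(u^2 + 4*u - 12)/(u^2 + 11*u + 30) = (u - 2)/(u + 5)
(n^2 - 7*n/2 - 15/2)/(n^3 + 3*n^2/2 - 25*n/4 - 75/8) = 4*(n - 5)/(4*n^2 - 25)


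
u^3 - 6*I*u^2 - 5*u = u*(u - 5*I)*(u - I)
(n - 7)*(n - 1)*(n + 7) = n^3 - n^2 - 49*n + 49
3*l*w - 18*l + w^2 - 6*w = (3*l + w)*(w - 6)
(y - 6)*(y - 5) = y^2 - 11*y + 30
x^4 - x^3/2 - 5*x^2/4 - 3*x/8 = x*(x - 3/2)*(x + 1/2)^2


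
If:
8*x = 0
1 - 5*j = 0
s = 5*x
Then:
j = 1/5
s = 0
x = 0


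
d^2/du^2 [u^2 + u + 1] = 2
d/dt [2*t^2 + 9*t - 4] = 4*t + 9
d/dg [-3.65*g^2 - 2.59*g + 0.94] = -7.3*g - 2.59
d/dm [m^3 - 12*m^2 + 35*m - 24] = 3*m^2 - 24*m + 35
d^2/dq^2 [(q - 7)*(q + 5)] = 2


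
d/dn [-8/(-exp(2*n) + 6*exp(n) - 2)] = 16*(3 - exp(n))*exp(n)/(exp(2*n) - 6*exp(n) + 2)^2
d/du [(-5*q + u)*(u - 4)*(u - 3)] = -10*q*u + 35*q + 3*u^2 - 14*u + 12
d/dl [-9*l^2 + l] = 1 - 18*l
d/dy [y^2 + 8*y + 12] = 2*y + 8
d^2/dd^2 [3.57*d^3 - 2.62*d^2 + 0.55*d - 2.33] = 21.42*d - 5.24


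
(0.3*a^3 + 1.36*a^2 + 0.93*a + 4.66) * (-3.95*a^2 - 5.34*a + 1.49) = -1.185*a^5 - 6.974*a^4 - 10.4889*a^3 - 21.3468*a^2 - 23.4987*a + 6.9434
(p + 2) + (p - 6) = 2*p - 4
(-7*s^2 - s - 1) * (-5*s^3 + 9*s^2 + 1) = 35*s^5 - 58*s^4 - 4*s^3 - 16*s^2 - s - 1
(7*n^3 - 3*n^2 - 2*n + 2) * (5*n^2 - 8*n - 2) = 35*n^5 - 71*n^4 + 32*n^2 - 12*n - 4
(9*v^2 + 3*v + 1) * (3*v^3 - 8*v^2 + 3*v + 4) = 27*v^5 - 63*v^4 + 6*v^3 + 37*v^2 + 15*v + 4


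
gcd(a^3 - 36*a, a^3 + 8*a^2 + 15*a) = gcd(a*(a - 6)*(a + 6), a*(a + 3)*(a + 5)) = a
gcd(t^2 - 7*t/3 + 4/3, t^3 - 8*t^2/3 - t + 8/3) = t - 1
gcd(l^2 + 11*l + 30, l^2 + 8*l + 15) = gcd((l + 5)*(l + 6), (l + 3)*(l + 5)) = l + 5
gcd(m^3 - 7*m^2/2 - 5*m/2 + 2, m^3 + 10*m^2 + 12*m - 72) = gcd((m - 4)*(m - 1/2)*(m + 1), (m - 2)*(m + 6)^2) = 1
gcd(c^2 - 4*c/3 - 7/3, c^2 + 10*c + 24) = 1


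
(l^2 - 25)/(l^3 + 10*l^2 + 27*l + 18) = (l^2 - 25)/(l^3 + 10*l^2 + 27*l + 18)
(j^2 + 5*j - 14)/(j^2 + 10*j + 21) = (j - 2)/(j + 3)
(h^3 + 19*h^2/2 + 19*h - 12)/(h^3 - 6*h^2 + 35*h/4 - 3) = 2*(h^2 + 10*h + 24)/(2*h^2 - 11*h + 12)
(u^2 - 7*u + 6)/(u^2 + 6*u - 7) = (u - 6)/(u + 7)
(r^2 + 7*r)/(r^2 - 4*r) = (r + 7)/(r - 4)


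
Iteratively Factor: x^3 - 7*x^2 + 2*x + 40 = (x + 2)*(x^2 - 9*x + 20) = (x - 4)*(x + 2)*(x - 5)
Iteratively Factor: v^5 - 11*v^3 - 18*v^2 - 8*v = (v)*(v^4 - 11*v^2 - 18*v - 8) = v*(v + 1)*(v^3 - v^2 - 10*v - 8) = v*(v + 1)*(v + 2)*(v^2 - 3*v - 4) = v*(v + 1)^2*(v + 2)*(v - 4)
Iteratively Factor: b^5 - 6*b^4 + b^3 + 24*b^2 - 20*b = (b + 2)*(b^4 - 8*b^3 + 17*b^2 - 10*b) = (b - 5)*(b + 2)*(b^3 - 3*b^2 + 2*b) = b*(b - 5)*(b + 2)*(b^2 - 3*b + 2) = b*(b - 5)*(b - 1)*(b + 2)*(b - 2)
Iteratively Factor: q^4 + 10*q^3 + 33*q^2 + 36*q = (q)*(q^3 + 10*q^2 + 33*q + 36) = q*(q + 3)*(q^2 + 7*q + 12) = q*(q + 3)*(q + 4)*(q + 3)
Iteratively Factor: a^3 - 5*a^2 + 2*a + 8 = (a + 1)*(a^2 - 6*a + 8) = (a - 4)*(a + 1)*(a - 2)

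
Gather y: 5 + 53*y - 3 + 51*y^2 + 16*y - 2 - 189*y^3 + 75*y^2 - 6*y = -189*y^3 + 126*y^2 + 63*y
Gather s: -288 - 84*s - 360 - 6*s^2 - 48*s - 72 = -6*s^2 - 132*s - 720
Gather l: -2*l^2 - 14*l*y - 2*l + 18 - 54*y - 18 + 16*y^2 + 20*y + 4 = -2*l^2 + l*(-14*y - 2) + 16*y^2 - 34*y + 4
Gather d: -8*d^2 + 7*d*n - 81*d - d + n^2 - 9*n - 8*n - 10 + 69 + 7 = -8*d^2 + d*(7*n - 82) + n^2 - 17*n + 66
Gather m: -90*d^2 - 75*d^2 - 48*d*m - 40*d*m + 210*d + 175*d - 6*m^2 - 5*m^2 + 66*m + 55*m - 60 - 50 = -165*d^2 + 385*d - 11*m^2 + m*(121 - 88*d) - 110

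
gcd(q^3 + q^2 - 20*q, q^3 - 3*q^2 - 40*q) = q^2 + 5*q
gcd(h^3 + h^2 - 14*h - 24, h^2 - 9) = h + 3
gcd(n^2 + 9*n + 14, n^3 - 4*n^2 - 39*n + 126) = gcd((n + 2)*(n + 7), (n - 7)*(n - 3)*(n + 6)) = 1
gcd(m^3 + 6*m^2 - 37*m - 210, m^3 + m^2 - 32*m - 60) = m^2 - m - 30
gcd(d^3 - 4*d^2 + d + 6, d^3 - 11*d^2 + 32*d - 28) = d - 2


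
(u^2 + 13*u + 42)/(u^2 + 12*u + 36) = (u + 7)/(u + 6)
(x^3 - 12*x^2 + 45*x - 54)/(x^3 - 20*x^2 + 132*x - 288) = (x^2 - 6*x + 9)/(x^2 - 14*x + 48)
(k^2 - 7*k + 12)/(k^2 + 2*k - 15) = (k - 4)/(k + 5)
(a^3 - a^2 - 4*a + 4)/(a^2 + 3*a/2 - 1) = 2*(a^2 - 3*a + 2)/(2*a - 1)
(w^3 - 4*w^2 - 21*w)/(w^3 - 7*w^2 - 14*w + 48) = w*(w - 7)/(w^2 - 10*w + 16)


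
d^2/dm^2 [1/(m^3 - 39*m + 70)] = 6*(-m*(m^3 - 39*m + 70) + 3*(m^2 - 13)^2)/(m^3 - 39*m + 70)^3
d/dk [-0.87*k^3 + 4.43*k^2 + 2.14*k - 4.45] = -2.61*k^2 + 8.86*k + 2.14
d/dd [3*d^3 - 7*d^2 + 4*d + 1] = 9*d^2 - 14*d + 4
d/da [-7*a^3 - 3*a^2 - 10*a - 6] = -21*a^2 - 6*a - 10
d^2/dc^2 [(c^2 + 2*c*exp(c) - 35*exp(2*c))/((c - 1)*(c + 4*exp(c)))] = 2*((c - 1)^2*(c + 4*exp(c))^2*(c*exp(c) - 70*exp(2*c) + 2*exp(c) + 1) + 2*(c - 1)^2*(c + 4*exp(c))*(-(4*exp(c) + 1)*(c*exp(c) + c - 35*exp(2*c) + exp(c)) + (-c^2 - 2*c*exp(c) + 35*exp(2*c))*exp(c)) + (c - 1)^2*(4*exp(c) + 1)^2*(c^2 + 2*c*exp(c) - 35*exp(2*c)) + 2*(c - 1)*(c + 4*exp(c))^2*(-c*exp(c) - c + 35*exp(2*c) - exp(c)) + (c - 1)*(c + 4*exp(c))*(4*exp(c) + 1)*(c^2 + 2*c*exp(c) - 35*exp(2*c)) + (c + 4*exp(c))^2*(c^2 + 2*c*exp(c) - 35*exp(2*c)))/((c - 1)^3*(c + 4*exp(c))^3)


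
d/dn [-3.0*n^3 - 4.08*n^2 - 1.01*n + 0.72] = -9.0*n^2 - 8.16*n - 1.01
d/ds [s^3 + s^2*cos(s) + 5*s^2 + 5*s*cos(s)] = -s^2*sin(s) + 3*s^2 - 5*s*sin(s) + 2*s*cos(s) + 10*s + 5*cos(s)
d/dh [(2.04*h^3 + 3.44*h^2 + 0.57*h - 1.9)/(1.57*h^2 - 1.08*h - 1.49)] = (3.2028*h^4 - 4.4064*h^3 - 13.7289*h^2 - 4.2852*h - 2.9013)/(2.4649*h^4 - 3.3912*h^3 - 3.5122*h^2 + 3.2184*h + 2.2201)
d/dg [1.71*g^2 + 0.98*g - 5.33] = 3.42*g + 0.98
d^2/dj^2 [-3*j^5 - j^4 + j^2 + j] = -60*j^3 - 12*j^2 + 2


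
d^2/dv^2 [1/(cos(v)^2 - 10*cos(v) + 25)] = 2*(-5*cos(v) - cos(2*v) + 2)/(cos(v) - 5)^4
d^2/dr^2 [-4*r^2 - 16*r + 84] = -8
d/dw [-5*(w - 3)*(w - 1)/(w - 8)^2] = 10*(6*w - 13)/(w^3 - 24*w^2 + 192*w - 512)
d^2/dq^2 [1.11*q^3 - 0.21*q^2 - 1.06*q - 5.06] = 6.66*q - 0.42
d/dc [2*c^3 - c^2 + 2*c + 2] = 6*c^2 - 2*c + 2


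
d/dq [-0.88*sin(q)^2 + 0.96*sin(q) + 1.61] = (0.96 - 1.76*sin(q))*cos(q)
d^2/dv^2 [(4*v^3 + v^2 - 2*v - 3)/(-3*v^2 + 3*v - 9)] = 6*(v^3 + 6*v^2 - 15*v - 1)/(v^6 - 3*v^5 + 12*v^4 - 19*v^3 + 36*v^2 - 27*v + 27)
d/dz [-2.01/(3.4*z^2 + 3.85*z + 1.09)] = (13.668*z + 7.7385)/(3.4*z^2 + 3.85*z + 1.09)^2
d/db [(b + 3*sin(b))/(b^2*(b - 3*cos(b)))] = (3*sqrt(2)*b^2*cos(b + pi/4) - 2*b^2 - 9*b*sin(b) + 3*b*cos(b) - 9*b + 9*sin(2*b))/(b^3*(b - 3*cos(b))^2)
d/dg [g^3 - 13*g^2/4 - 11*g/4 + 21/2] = 3*g^2 - 13*g/2 - 11/4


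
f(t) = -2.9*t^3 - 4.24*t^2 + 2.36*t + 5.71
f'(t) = -8.7*t^2 - 8.48*t + 2.36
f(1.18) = -2.17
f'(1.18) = -19.76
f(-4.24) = 140.53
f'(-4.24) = -118.09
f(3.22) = -127.47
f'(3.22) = -115.15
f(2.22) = -41.68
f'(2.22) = -59.34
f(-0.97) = 2.08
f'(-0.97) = 2.40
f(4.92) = -430.69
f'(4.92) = -249.96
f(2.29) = -45.95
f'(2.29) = -62.68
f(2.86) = -90.06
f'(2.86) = -93.06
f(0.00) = 5.71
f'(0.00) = 2.36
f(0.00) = 5.71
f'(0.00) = 2.36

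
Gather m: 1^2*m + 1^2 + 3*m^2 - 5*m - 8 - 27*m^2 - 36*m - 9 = -24*m^2 - 40*m - 16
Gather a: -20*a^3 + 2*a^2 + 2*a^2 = -20*a^3 + 4*a^2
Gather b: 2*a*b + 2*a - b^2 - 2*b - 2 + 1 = 2*a - b^2 + b*(2*a - 2) - 1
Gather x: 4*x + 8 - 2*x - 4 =2*x + 4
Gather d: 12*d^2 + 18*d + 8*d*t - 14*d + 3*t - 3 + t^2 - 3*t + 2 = 12*d^2 + d*(8*t + 4) + t^2 - 1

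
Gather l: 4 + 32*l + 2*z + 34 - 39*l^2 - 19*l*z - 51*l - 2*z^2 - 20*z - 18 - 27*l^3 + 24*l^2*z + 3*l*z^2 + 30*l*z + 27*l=-27*l^3 + l^2*(24*z - 39) + l*(3*z^2 + 11*z + 8) - 2*z^2 - 18*z + 20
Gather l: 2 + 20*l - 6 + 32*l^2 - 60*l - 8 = 32*l^2 - 40*l - 12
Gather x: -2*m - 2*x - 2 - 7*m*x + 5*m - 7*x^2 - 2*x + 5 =3*m - 7*x^2 + x*(-7*m - 4) + 3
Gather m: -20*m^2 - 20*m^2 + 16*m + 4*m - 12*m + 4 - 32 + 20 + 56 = -40*m^2 + 8*m + 48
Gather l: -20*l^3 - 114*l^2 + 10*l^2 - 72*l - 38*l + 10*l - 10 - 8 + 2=-20*l^3 - 104*l^2 - 100*l - 16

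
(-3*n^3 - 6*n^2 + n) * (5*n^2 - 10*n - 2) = -15*n^5 + 71*n^3 + 2*n^2 - 2*n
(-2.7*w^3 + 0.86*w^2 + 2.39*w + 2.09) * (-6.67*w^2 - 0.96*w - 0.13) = 18.009*w^5 - 3.1442*w^4 - 16.4159*w^3 - 16.3465*w^2 - 2.3171*w - 0.2717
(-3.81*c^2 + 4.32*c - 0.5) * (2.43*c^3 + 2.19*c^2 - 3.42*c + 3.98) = -9.2583*c^5 + 2.1537*c^4 + 21.276*c^3 - 31.0332*c^2 + 18.9036*c - 1.99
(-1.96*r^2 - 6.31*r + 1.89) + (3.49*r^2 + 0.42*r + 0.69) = 1.53*r^2 - 5.89*r + 2.58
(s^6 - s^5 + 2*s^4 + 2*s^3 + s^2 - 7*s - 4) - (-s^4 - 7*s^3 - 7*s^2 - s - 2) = s^6 - s^5 + 3*s^4 + 9*s^3 + 8*s^2 - 6*s - 2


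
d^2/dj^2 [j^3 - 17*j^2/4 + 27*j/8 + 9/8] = 6*j - 17/2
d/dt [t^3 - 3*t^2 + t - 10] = 3*t^2 - 6*t + 1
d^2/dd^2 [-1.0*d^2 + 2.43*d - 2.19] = -2.00000000000000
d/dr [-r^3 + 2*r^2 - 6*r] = -3*r^2 + 4*r - 6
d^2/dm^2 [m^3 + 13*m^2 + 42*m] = 6*m + 26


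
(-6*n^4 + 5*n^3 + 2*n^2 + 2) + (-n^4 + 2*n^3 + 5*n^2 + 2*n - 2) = -7*n^4 + 7*n^3 + 7*n^2 + 2*n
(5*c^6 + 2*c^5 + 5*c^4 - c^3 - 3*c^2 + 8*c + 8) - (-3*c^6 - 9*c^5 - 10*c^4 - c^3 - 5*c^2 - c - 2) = 8*c^6 + 11*c^5 + 15*c^4 + 2*c^2 + 9*c + 10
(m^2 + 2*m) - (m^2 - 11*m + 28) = 13*m - 28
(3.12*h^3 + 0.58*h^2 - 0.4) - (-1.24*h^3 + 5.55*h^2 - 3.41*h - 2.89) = 4.36*h^3 - 4.97*h^2 + 3.41*h + 2.49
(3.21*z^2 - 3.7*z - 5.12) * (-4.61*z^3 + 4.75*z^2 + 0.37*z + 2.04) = -14.7981*z^5 + 32.3045*z^4 + 7.2159*z^3 - 19.1406*z^2 - 9.4424*z - 10.4448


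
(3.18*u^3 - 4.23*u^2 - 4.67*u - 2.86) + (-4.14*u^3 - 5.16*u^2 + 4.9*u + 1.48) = -0.96*u^3 - 9.39*u^2 + 0.23*u - 1.38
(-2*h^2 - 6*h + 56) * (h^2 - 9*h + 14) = -2*h^4 + 12*h^3 + 82*h^2 - 588*h + 784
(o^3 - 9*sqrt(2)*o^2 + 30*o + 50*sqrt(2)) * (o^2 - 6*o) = o^5 - 9*sqrt(2)*o^4 - 6*o^4 + 30*o^3 + 54*sqrt(2)*o^3 - 180*o^2 + 50*sqrt(2)*o^2 - 300*sqrt(2)*o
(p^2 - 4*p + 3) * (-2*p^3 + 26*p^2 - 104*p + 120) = -2*p^5 + 34*p^4 - 214*p^3 + 614*p^2 - 792*p + 360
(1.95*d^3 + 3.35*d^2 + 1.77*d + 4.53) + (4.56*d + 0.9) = 1.95*d^3 + 3.35*d^2 + 6.33*d + 5.43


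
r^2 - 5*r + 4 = (r - 4)*(r - 1)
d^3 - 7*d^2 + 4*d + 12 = (d - 6)*(d - 2)*(d + 1)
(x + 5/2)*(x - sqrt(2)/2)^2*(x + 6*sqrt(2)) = x^4 + 5*x^3/2 + 5*sqrt(2)*x^3 - 23*x^2/2 + 25*sqrt(2)*x^2/2 - 115*x/4 + 3*sqrt(2)*x + 15*sqrt(2)/2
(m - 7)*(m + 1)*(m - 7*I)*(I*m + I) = I*m^4 + 7*m^3 - 5*I*m^3 - 35*m^2 - 13*I*m^2 - 91*m - 7*I*m - 49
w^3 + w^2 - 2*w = w*(w - 1)*(w + 2)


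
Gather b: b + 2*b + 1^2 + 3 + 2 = 3*b + 6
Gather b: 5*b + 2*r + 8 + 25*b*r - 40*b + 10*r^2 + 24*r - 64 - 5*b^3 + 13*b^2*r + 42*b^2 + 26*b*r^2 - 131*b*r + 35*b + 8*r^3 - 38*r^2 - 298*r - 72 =-5*b^3 + b^2*(13*r + 42) + b*(26*r^2 - 106*r) + 8*r^3 - 28*r^2 - 272*r - 128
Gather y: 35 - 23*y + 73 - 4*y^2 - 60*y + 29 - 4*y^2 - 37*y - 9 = -8*y^2 - 120*y + 128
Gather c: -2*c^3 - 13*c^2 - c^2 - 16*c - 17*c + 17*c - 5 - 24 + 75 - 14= -2*c^3 - 14*c^2 - 16*c + 32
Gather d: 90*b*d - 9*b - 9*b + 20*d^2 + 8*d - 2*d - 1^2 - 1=-18*b + 20*d^2 + d*(90*b + 6) - 2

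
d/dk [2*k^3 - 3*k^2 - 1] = 6*k*(k - 1)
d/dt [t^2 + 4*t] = 2*t + 4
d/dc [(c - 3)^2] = 2*c - 6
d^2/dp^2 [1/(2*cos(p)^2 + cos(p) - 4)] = (-16*sin(p)^4 + 41*sin(p)^2 + 7*cos(p)/2 - 3*cos(3*p)/2 - 7)/(-2*sin(p)^2 + cos(p) - 2)^3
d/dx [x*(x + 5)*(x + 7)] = 3*x^2 + 24*x + 35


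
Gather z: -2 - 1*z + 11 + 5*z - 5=4*z + 4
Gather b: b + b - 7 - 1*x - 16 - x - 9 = 2*b - 2*x - 32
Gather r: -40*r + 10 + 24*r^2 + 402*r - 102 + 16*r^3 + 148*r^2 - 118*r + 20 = 16*r^3 + 172*r^2 + 244*r - 72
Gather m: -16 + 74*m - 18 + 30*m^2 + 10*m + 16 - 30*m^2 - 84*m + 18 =0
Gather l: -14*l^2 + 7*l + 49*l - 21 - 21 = -14*l^2 + 56*l - 42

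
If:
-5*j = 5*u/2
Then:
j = -u/2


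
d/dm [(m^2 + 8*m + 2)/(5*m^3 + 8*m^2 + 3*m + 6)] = (-5*m^4 - 80*m^3 - 91*m^2 - 20*m + 42)/(25*m^6 + 80*m^5 + 94*m^4 + 108*m^3 + 105*m^2 + 36*m + 36)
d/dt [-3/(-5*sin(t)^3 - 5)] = -9*sin(t)^2*cos(t)/(5*(sin(t)^3 + 1)^2)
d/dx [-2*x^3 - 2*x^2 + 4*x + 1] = -6*x^2 - 4*x + 4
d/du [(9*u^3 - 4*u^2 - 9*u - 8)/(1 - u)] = (-18*u^3 + 31*u^2 - 8*u - 17)/(u^2 - 2*u + 1)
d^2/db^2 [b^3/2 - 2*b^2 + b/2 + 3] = 3*b - 4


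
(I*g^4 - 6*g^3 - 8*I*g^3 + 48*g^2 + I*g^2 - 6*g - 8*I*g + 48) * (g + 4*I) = I*g^5 - 10*g^4 - 8*I*g^4 + 80*g^3 - 23*I*g^3 - 10*g^2 + 184*I*g^2 + 80*g - 24*I*g + 192*I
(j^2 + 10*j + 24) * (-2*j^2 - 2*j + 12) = -2*j^4 - 22*j^3 - 56*j^2 + 72*j + 288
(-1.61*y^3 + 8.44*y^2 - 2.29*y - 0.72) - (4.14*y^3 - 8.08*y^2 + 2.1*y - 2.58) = -5.75*y^3 + 16.52*y^2 - 4.39*y + 1.86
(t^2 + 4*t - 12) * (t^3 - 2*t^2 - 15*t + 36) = t^5 + 2*t^4 - 35*t^3 + 324*t - 432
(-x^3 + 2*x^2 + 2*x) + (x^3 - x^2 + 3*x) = x^2 + 5*x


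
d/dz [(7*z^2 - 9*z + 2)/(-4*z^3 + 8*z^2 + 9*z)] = (28*z^4 - 72*z^3 + 159*z^2 - 32*z - 18)/(z^2*(16*z^4 - 64*z^3 - 8*z^2 + 144*z + 81))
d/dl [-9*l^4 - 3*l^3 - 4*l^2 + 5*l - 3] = -36*l^3 - 9*l^2 - 8*l + 5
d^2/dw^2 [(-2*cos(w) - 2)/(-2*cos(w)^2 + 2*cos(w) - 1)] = 2*(36*sin(w)^4*cos(w) + 20*sin(w)^4 - 14*sin(w)^2 + 13*cos(w) - 2*cos(5*w) - 14)/(2*sin(w)^2 + 2*cos(w) - 3)^3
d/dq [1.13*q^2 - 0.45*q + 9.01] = 2.26*q - 0.45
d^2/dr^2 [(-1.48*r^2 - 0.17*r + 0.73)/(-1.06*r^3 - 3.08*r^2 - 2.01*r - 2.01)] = (3.325856*r^6 + 1.14607199999998*r^5 - 25.4323680000001*r^4 - 98.102692*r^3 - 110.203188*r^2 - 24.098292*r + 13.725084)/(1.191016*r^9 + 10.382064*r^8 + 36.94206*r^7 + 75.366908*r^6 + 109.423998*r^5 + 120.228552*r^4 + 95.629167*r^3 + 61.692327*r^2 + 24.361803*r + 8.120601)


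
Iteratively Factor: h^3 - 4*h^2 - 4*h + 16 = (h - 4)*(h^2 - 4) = (h - 4)*(h - 2)*(h + 2)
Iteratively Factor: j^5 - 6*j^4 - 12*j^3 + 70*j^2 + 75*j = (j - 5)*(j^4 - j^3 - 17*j^2 - 15*j) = (j - 5)*(j + 1)*(j^3 - 2*j^2 - 15*j) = j*(j - 5)*(j + 1)*(j^2 - 2*j - 15) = j*(j - 5)*(j + 1)*(j + 3)*(j - 5)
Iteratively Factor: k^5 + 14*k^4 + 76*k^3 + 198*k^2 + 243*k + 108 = (k + 3)*(k^4 + 11*k^3 + 43*k^2 + 69*k + 36) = (k + 3)^2*(k^3 + 8*k^2 + 19*k + 12) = (k + 3)^2*(k + 4)*(k^2 + 4*k + 3) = (k + 1)*(k + 3)^2*(k + 4)*(k + 3)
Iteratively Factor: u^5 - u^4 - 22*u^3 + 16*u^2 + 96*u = (u - 3)*(u^4 + 2*u^3 - 16*u^2 - 32*u) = (u - 3)*(u + 4)*(u^3 - 2*u^2 - 8*u) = u*(u - 3)*(u + 4)*(u^2 - 2*u - 8) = u*(u - 4)*(u - 3)*(u + 4)*(u + 2)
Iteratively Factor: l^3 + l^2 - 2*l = (l + 2)*(l^2 - l) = (l - 1)*(l + 2)*(l)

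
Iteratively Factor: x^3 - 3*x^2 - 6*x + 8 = (x + 2)*(x^2 - 5*x + 4) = (x - 4)*(x + 2)*(x - 1)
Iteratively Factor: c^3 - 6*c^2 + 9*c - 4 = (c - 4)*(c^2 - 2*c + 1) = (c - 4)*(c - 1)*(c - 1)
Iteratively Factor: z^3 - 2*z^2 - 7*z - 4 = (z - 4)*(z^2 + 2*z + 1) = (z - 4)*(z + 1)*(z + 1)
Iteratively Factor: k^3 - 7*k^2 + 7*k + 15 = (k + 1)*(k^2 - 8*k + 15) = (k - 5)*(k + 1)*(k - 3)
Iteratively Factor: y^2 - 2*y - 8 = (y - 4)*(y + 2)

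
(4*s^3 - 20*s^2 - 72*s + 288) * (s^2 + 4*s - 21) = 4*s^5 - 4*s^4 - 236*s^3 + 420*s^2 + 2664*s - 6048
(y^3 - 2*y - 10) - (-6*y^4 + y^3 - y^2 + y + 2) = 6*y^4 + y^2 - 3*y - 12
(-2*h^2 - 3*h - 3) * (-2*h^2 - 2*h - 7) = 4*h^4 + 10*h^3 + 26*h^2 + 27*h + 21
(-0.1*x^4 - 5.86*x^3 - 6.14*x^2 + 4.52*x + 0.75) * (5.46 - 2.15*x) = 0.215*x^5 + 12.053*x^4 - 18.7946*x^3 - 43.2424*x^2 + 23.0667*x + 4.095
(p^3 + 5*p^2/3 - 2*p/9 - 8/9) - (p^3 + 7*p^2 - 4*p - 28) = -16*p^2/3 + 34*p/9 + 244/9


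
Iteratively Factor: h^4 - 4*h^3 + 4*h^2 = (h)*(h^3 - 4*h^2 + 4*h) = h*(h - 2)*(h^2 - 2*h) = h*(h - 2)^2*(h)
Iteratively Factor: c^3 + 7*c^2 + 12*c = (c + 3)*(c^2 + 4*c) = (c + 3)*(c + 4)*(c)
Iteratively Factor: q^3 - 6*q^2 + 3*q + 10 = (q - 2)*(q^2 - 4*q - 5) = (q - 5)*(q - 2)*(q + 1)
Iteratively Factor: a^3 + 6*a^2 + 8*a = (a)*(a^2 + 6*a + 8) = a*(a + 2)*(a + 4)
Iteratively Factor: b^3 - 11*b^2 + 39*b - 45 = (b - 3)*(b^2 - 8*b + 15) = (b - 5)*(b - 3)*(b - 3)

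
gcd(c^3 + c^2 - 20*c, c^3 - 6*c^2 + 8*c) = c^2 - 4*c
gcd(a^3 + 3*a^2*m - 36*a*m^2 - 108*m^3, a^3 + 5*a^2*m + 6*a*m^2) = a + 3*m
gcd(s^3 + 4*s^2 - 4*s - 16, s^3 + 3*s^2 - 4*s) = s + 4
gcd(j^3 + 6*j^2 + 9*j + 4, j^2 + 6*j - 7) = 1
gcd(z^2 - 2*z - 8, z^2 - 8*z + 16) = z - 4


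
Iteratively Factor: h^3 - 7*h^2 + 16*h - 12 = (h - 3)*(h^2 - 4*h + 4) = (h - 3)*(h - 2)*(h - 2)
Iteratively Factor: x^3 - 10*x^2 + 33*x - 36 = (x - 3)*(x^2 - 7*x + 12) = (x - 3)^2*(x - 4)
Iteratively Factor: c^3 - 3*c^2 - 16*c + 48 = (c + 4)*(c^2 - 7*c + 12) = (c - 4)*(c + 4)*(c - 3)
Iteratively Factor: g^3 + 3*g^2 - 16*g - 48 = (g + 3)*(g^2 - 16) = (g + 3)*(g + 4)*(g - 4)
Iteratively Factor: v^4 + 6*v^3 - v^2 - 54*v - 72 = (v + 4)*(v^3 + 2*v^2 - 9*v - 18) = (v + 2)*(v + 4)*(v^2 - 9) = (v - 3)*(v + 2)*(v + 4)*(v + 3)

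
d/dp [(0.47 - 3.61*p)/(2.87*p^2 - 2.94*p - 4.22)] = (10.3607*p^2 - 2.6978*p + 16.616)/(8.2369*p^4 - 16.8756*p^3 - 15.5792*p^2 + 24.8136*p + 17.8084)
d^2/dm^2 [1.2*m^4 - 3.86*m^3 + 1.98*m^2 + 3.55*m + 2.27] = 14.4*m^2 - 23.16*m + 3.96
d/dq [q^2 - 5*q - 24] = 2*q - 5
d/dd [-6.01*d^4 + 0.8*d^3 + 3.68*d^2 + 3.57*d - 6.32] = -24.04*d^3 + 2.4*d^2 + 7.36*d + 3.57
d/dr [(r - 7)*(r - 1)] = 2*r - 8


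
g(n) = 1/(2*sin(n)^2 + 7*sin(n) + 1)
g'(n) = (-4*sin(n)*cos(n) - 7*cos(n))/(2*sin(n)^2 + 7*sin(n) + 1)^2 = -(4*sin(n) + 7)*cos(n)/(7*sin(n) - cos(2*n) + 2)^2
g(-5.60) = 0.16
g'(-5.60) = -0.19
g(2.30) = 0.14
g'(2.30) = 0.12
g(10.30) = -0.31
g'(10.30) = 0.25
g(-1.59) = -0.25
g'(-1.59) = 0.00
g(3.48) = -0.91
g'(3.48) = 4.39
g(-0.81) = -0.33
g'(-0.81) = -0.31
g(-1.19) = -0.26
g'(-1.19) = -0.09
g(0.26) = 0.34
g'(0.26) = -0.90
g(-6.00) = 0.32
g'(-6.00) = -0.80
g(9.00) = 0.24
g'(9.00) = 0.44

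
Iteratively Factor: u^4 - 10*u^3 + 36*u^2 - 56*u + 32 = (u - 4)*(u^3 - 6*u^2 + 12*u - 8) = (u - 4)*(u - 2)*(u^2 - 4*u + 4) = (u - 4)*(u - 2)^2*(u - 2)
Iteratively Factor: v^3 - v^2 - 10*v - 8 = (v + 2)*(v^2 - 3*v - 4) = (v + 1)*(v + 2)*(v - 4)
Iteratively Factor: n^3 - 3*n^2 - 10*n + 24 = (n - 4)*(n^2 + n - 6) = (n - 4)*(n + 3)*(n - 2)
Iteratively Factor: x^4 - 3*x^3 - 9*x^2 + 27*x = (x + 3)*(x^3 - 6*x^2 + 9*x) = (x - 3)*(x + 3)*(x^2 - 3*x) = (x - 3)^2*(x + 3)*(x)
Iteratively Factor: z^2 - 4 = (z - 2)*(z + 2)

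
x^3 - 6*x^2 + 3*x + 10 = (x - 5)*(x - 2)*(x + 1)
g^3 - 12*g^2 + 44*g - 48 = (g - 6)*(g - 4)*(g - 2)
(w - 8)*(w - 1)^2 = w^3 - 10*w^2 + 17*w - 8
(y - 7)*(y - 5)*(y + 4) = y^3 - 8*y^2 - 13*y + 140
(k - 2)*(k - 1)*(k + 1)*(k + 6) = k^4 + 4*k^3 - 13*k^2 - 4*k + 12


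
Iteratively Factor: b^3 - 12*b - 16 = (b + 2)*(b^2 - 2*b - 8) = (b + 2)^2*(b - 4)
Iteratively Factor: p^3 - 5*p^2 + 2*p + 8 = (p + 1)*(p^2 - 6*p + 8) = (p - 2)*(p + 1)*(p - 4)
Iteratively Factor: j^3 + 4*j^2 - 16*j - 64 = (j - 4)*(j^2 + 8*j + 16) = (j - 4)*(j + 4)*(j + 4)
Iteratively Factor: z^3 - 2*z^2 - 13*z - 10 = (z + 2)*(z^2 - 4*z - 5) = (z + 1)*(z + 2)*(z - 5)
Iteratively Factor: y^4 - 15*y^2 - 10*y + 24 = (y + 2)*(y^3 - 2*y^2 - 11*y + 12) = (y - 4)*(y + 2)*(y^2 + 2*y - 3) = (y - 4)*(y + 2)*(y + 3)*(y - 1)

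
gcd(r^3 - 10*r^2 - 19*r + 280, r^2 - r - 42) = r - 7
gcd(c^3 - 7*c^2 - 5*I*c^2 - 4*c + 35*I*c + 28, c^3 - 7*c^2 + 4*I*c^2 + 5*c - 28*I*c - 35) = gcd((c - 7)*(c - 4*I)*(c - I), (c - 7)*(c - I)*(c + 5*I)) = c^2 + c*(-7 - I) + 7*I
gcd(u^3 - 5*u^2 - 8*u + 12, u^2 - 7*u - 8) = 1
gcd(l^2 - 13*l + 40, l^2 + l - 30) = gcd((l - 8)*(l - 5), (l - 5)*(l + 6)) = l - 5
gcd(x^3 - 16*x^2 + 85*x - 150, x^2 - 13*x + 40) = x - 5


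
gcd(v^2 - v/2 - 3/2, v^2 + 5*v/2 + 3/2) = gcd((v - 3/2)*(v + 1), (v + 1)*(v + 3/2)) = v + 1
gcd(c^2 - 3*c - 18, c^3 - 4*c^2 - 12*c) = c - 6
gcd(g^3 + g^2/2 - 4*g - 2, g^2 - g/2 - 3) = g - 2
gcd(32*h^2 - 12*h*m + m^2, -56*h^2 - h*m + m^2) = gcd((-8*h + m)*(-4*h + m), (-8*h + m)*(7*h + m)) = 8*h - m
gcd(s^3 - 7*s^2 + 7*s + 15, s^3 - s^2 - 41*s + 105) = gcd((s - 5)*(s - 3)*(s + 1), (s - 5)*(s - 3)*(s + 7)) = s^2 - 8*s + 15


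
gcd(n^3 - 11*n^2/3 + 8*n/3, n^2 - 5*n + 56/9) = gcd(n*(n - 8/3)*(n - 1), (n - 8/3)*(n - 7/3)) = n - 8/3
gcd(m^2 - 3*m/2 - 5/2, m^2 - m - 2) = m + 1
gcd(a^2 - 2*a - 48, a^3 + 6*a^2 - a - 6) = a + 6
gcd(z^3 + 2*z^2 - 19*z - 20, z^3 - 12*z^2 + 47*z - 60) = z - 4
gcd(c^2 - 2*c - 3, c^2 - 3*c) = c - 3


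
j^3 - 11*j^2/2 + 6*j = j*(j - 4)*(j - 3/2)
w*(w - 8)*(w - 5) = w^3 - 13*w^2 + 40*w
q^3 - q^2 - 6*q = q*(q - 3)*(q + 2)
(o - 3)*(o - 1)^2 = o^3 - 5*o^2 + 7*o - 3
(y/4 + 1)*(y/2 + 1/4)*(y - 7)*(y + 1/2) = y^4/8 - y^3/4 - 123*y^2/32 - 115*y/32 - 7/8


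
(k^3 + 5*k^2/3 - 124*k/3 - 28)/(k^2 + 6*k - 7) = (k^2 - 16*k/3 - 4)/(k - 1)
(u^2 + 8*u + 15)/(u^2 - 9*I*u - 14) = (u^2 + 8*u + 15)/(u^2 - 9*I*u - 14)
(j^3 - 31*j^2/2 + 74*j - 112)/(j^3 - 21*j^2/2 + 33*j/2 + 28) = (j - 4)/(j + 1)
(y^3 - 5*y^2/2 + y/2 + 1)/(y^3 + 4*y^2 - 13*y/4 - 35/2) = 2*(2*y^2 - y - 1)/(4*y^2 + 24*y + 35)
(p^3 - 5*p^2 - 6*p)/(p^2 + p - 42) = p*(p + 1)/(p + 7)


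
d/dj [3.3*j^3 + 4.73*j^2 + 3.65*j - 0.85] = 9.9*j^2 + 9.46*j + 3.65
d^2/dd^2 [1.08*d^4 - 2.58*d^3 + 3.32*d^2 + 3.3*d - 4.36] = 12.96*d^2 - 15.48*d + 6.64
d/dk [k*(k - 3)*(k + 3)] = 3*k^2 - 9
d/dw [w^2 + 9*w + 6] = 2*w + 9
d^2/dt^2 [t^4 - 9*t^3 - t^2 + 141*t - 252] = 12*t^2 - 54*t - 2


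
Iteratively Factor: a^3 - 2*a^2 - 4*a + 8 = (a - 2)*(a^2 - 4) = (a - 2)*(a + 2)*(a - 2)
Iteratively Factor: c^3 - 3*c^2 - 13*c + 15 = (c + 3)*(c^2 - 6*c + 5) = (c - 5)*(c + 3)*(c - 1)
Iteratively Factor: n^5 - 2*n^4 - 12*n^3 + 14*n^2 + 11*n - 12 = (n + 3)*(n^4 - 5*n^3 + 3*n^2 + 5*n - 4) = (n - 1)*(n + 3)*(n^3 - 4*n^2 - n + 4) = (n - 1)*(n + 1)*(n + 3)*(n^2 - 5*n + 4) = (n - 1)^2*(n + 1)*(n + 3)*(n - 4)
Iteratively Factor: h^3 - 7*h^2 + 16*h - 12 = (h - 3)*(h^2 - 4*h + 4) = (h - 3)*(h - 2)*(h - 2)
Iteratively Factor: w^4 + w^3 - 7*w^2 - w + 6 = (w - 2)*(w^3 + 3*w^2 - w - 3) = (w - 2)*(w + 1)*(w^2 + 2*w - 3) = (w - 2)*(w - 1)*(w + 1)*(w + 3)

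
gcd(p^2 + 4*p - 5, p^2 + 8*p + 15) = p + 5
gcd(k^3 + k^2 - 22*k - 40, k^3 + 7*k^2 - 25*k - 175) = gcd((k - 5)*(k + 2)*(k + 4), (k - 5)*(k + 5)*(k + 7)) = k - 5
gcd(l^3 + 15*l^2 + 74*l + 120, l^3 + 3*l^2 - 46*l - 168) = l^2 + 10*l + 24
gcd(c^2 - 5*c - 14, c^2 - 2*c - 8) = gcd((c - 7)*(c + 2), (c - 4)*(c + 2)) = c + 2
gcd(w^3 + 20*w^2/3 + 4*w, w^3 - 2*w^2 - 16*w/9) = w^2 + 2*w/3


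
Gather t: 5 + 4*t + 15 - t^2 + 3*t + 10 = -t^2 + 7*t + 30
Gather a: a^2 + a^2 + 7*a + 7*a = 2*a^2 + 14*a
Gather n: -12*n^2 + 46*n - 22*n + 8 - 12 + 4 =-12*n^2 + 24*n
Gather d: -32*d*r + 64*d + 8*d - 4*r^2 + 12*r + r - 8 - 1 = d*(72 - 32*r) - 4*r^2 + 13*r - 9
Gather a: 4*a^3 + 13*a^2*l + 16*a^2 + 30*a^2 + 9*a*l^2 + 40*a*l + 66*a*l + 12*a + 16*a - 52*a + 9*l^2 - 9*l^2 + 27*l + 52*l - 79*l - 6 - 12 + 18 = 4*a^3 + a^2*(13*l + 46) + a*(9*l^2 + 106*l - 24)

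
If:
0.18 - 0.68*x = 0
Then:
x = 0.26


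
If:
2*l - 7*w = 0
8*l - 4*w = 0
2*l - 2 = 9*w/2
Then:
No Solution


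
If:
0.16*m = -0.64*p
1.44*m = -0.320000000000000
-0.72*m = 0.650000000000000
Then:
No Solution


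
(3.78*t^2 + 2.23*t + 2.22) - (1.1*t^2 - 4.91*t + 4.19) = 2.68*t^2 + 7.14*t - 1.97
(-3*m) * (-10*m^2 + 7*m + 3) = 30*m^3 - 21*m^2 - 9*m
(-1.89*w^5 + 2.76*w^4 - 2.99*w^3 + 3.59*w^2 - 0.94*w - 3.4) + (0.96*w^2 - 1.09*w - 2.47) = -1.89*w^5 + 2.76*w^4 - 2.99*w^3 + 4.55*w^2 - 2.03*w - 5.87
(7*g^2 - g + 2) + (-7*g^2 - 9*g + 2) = 4 - 10*g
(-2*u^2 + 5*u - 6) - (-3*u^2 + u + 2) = u^2 + 4*u - 8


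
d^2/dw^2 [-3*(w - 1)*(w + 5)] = -6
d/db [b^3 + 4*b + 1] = 3*b^2 + 4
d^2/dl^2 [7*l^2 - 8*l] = 14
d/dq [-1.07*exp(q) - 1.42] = -1.07*exp(q)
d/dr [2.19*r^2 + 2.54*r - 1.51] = 4.38*r + 2.54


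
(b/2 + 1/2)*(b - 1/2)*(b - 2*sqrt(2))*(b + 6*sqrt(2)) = b^4/2 + b^3/4 + 2*sqrt(2)*b^3 - 49*b^2/4 + sqrt(2)*b^2 - 6*b - sqrt(2)*b + 6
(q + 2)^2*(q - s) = q^3 - q^2*s + 4*q^2 - 4*q*s + 4*q - 4*s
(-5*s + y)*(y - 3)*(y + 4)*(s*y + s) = -5*s^2*y^3 - 10*s^2*y^2 + 55*s^2*y + 60*s^2 + s*y^4 + 2*s*y^3 - 11*s*y^2 - 12*s*y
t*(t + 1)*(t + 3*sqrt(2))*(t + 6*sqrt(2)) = t^4 + t^3 + 9*sqrt(2)*t^3 + 9*sqrt(2)*t^2 + 36*t^2 + 36*t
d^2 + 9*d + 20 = (d + 4)*(d + 5)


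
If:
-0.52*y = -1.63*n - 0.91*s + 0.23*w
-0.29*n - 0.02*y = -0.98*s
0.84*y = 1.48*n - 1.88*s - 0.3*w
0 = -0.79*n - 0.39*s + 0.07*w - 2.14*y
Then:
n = 0.00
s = 0.00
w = 0.00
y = 0.00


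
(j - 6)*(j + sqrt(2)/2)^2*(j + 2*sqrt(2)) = j^4 - 6*j^3 + 3*sqrt(2)*j^3 - 18*sqrt(2)*j^2 + 9*j^2/2 - 27*j + sqrt(2)*j - 6*sqrt(2)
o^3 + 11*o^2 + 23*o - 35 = (o - 1)*(o + 5)*(o + 7)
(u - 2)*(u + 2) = u^2 - 4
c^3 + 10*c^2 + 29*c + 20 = (c + 1)*(c + 4)*(c + 5)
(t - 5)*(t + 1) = t^2 - 4*t - 5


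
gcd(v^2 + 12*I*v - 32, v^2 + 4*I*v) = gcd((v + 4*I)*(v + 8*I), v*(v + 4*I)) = v + 4*I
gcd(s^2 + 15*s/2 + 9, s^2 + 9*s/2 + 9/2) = s + 3/2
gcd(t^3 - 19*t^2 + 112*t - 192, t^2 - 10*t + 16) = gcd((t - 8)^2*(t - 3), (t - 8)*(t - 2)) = t - 8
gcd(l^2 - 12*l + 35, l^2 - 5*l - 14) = l - 7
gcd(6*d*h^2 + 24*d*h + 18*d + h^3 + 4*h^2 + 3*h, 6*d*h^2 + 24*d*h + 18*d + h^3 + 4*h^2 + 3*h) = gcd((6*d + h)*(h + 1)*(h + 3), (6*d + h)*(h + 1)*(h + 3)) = 6*d*h^2 + 24*d*h + 18*d + h^3 + 4*h^2 + 3*h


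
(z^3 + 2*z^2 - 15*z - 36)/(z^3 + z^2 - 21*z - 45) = (z - 4)/(z - 5)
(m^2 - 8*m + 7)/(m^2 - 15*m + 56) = (m - 1)/(m - 8)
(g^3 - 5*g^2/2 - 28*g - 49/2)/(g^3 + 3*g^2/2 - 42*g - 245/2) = (g + 1)/(g + 5)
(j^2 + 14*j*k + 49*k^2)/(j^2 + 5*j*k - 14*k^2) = (j + 7*k)/(j - 2*k)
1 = 1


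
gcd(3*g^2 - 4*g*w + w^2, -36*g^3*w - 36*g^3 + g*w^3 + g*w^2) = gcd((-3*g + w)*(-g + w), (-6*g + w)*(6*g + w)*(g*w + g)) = 1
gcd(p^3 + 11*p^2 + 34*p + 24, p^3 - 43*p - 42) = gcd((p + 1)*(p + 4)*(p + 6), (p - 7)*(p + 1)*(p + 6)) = p^2 + 7*p + 6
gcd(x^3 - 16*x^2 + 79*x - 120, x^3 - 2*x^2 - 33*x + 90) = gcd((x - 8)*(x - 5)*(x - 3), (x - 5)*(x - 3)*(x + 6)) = x^2 - 8*x + 15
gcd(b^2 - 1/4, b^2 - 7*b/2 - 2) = b + 1/2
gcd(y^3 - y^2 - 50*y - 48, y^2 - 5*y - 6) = y + 1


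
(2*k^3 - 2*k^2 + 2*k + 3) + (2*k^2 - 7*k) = 2*k^3 - 5*k + 3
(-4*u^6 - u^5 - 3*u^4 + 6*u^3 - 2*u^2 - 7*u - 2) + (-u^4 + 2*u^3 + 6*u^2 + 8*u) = -4*u^6 - u^5 - 4*u^4 + 8*u^3 + 4*u^2 + u - 2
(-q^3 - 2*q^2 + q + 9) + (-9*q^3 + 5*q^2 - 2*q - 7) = -10*q^3 + 3*q^2 - q + 2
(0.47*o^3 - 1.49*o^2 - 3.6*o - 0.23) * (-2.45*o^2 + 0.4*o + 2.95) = -1.1515*o^5 + 3.8385*o^4 + 9.6105*o^3 - 5.272*o^2 - 10.712*o - 0.6785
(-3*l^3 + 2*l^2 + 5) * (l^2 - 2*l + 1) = -3*l^5 + 8*l^4 - 7*l^3 + 7*l^2 - 10*l + 5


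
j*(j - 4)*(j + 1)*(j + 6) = j^4 + 3*j^3 - 22*j^2 - 24*j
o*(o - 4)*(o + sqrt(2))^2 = o^4 - 4*o^3 + 2*sqrt(2)*o^3 - 8*sqrt(2)*o^2 + 2*o^2 - 8*o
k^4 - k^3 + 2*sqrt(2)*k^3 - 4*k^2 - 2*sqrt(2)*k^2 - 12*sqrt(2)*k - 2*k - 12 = (k - 3)*(k + 2)*(k + sqrt(2))^2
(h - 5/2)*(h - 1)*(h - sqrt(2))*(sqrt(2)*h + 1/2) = sqrt(2)*h^4 - 7*sqrt(2)*h^3/2 - 3*h^3/2 + 2*sqrt(2)*h^2 + 21*h^2/4 - 15*h/4 + 7*sqrt(2)*h/4 - 5*sqrt(2)/4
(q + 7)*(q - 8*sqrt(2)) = q^2 - 8*sqrt(2)*q + 7*q - 56*sqrt(2)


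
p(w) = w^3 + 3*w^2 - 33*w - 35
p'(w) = 3*w^2 + 6*w - 33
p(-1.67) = 23.82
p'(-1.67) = -34.65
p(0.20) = -41.47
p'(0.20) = -31.68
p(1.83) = -79.21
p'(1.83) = -11.97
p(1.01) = -64.24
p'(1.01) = -23.88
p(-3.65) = 76.79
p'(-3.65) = -14.93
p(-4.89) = 81.18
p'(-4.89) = 9.40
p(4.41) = -36.42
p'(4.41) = 51.80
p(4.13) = -49.67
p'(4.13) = 42.95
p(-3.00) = 64.00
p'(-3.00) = -24.00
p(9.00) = 640.00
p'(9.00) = 264.00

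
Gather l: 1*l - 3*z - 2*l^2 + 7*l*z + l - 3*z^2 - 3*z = -2*l^2 + l*(7*z + 2) - 3*z^2 - 6*z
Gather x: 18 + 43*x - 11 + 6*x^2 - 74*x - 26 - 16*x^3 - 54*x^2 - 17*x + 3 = -16*x^3 - 48*x^2 - 48*x - 16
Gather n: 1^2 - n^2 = 1 - n^2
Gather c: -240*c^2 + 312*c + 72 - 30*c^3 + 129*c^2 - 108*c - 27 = -30*c^3 - 111*c^2 + 204*c + 45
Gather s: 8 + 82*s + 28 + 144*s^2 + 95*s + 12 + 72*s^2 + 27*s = 216*s^2 + 204*s + 48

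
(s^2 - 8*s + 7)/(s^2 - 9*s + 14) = (s - 1)/(s - 2)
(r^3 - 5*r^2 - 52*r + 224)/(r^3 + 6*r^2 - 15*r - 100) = (r^2 - r - 56)/(r^2 + 10*r + 25)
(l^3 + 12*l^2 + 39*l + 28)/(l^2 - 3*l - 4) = (l^2 + 11*l + 28)/(l - 4)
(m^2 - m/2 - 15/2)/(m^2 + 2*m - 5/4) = 2*(m - 3)/(2*m - 1)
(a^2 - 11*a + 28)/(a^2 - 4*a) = (a - 7)/a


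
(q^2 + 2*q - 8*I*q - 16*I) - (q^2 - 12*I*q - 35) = 2*q + 4*I*q + 35 - 16*I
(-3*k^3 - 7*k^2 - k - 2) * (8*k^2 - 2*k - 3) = -24*k^5 - 50*k^4 + 15*k^3 + 7*k^2 + 7*k + 6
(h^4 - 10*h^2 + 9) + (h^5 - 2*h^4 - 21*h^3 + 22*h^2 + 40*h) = h^5 - h^4 - 21*h^3 + 12*h^2 + 40*h + 9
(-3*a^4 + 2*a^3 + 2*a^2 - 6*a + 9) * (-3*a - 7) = 9*a^5 + 15*a^4 - 20*a^3 + 4*a^2 + 15*a - 63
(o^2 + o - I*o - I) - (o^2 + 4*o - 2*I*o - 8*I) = -3*o + I*o + 7*I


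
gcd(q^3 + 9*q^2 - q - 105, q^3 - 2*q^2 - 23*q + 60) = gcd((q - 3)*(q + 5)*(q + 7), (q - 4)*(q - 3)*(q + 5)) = q^2 + 2*q - 15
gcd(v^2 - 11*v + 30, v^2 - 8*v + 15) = v - 5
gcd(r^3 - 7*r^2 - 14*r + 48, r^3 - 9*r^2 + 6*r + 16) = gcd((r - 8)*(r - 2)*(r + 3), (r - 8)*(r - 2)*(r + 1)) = r^2 - 10*r + 16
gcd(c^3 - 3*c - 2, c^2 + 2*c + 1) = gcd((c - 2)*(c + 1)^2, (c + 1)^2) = c^2 + 2*c + 1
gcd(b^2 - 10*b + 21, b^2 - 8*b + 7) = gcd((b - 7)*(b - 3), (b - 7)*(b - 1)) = b - 7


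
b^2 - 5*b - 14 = (b - 7)*(b + 2)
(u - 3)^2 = u^2 - 6*u + 9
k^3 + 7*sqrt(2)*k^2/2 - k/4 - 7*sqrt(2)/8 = (k - 1/2)*(k + 1/2)*(k + 7*sqrt(2)/2)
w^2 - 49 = (w - 7)*(w + 7)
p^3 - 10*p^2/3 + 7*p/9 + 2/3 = (p - 3)*(p - 2/3)*(p + 1/3)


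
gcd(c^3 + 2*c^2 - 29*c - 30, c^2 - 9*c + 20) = c - 5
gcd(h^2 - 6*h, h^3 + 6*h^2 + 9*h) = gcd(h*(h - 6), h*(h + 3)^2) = h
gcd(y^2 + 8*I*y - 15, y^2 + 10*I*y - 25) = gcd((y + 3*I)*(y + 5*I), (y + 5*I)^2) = y + 5*I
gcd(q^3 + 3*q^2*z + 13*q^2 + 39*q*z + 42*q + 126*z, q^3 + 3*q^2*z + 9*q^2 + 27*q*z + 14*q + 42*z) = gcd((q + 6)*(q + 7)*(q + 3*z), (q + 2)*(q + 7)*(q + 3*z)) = q^2 + 3*q*z + 7*q + 21*z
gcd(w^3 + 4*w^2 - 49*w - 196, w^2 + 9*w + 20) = w + 4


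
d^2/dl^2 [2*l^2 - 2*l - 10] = 4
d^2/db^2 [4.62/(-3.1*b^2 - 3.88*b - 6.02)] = (88.7964*b^2 + 111.13872*b - 4.62*(6.2*b + 3.88)*(12.4*b + 7.76) + 172.43688)/(3.1*b^2 + 3.88*b + 6.02)^3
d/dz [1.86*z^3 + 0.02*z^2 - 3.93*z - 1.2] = 5.58*z^2 + 0.04*z - 3.93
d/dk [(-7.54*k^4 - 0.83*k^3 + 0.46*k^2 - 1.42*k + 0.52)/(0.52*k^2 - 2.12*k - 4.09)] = (-7.8416*k^5 + 47.5228*k^4 + 126.8736*k^3 + 9.9473*k^2 - 4.3036*k + 6.9102)/(0.2704*k^4 - 2.2048*k^3 + 0.240800000000001*k^2 + 17.3416*k + 16.7281)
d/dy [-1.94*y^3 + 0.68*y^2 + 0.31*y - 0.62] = -5.82*y^2 + 1.36*y + 0.31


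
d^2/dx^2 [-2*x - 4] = 0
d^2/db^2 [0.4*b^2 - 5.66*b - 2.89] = 0.800000000000000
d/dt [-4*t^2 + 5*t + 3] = 5 - 8*t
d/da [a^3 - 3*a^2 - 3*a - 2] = 3*a^2 - 6*a - 3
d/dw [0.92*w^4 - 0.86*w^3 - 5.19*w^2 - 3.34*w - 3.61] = 3.68*w^3 - 2.58*w^2 - 10.38*w - 3.34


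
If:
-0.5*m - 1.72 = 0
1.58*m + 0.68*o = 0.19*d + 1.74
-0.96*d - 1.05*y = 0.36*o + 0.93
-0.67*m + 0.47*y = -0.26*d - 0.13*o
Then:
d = 8.74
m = -3.44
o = 12.99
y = -13.33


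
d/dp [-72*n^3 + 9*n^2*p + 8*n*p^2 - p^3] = 9*n^2 + 16*n*p - 3*p^2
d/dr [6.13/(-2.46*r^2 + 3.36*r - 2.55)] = (30.1596*r - 20.5968)/(2.46*r^2 - 3.36*r + 2.55)^2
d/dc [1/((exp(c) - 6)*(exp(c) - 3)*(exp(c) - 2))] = (-(exp(c) - 6)*(exp(c) - 3) - (exp(c) - 6)*(exp(c) - 2) - (exp(c) - 3)*(exp(c) - 2))*exp(c)/((exp(c) - 6)^2*(exp(c) - 3)^2*(exp(c) - 2)^2)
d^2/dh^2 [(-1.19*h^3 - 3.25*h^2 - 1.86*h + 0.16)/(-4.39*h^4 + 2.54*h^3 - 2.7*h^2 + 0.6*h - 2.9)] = (45.867598*h^9 + 375.80595*h^8 + 128.086152*h^7 - 368.417196*h^6 - 13.9505039999998*h^5 - 1011.213072*h^4 - 104.99704*h^3 + 15.2826*h^2 - 32.85156*h + 63.5282)/(84.604519*h^12 - 146.853402*h^11 + 241.071582*h^10 - 231.716564*h^9 + 356.07669*h^8 - 303.85392*h^7 + 311.48412*h^6 - 181.026*h^5 + 203.6163*h^4 - 92.4882*h^3 + 71.253*h^2 - 15.138*h + 24.389)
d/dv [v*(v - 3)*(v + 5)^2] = 4*v^3 + 21*v^2 - 10*v - 75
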